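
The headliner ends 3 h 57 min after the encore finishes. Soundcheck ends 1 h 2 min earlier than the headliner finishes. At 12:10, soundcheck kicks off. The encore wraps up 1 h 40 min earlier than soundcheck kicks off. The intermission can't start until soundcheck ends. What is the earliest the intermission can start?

13:25

The encore ends at 12:10 − 100 min = 10:30.
The headliner ends at 10:30 + 237 min = 14:27.
Soundcheck ends at 14:27 − 62 min = 13:25.
The intermission is bounded by soundcheck, so the earliest it can start is 13:25.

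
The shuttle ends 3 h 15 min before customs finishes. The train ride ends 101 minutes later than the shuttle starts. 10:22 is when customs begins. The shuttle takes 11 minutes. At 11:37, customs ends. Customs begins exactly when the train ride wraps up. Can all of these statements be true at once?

No

The shuttle ends at 11:37 − 195 min = 08:22.
The shuttle starts at 08:22 − 11 min = 08:11.
The train ride ends at 08:11 + 101 min = 09:52.
So customs starts at 09:52.
But customs is also said to start at 10:22 — a 30-minute conflict.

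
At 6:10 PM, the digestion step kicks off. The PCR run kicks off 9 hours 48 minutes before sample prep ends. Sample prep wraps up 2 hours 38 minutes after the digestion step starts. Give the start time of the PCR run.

Sample prep ends at 6:10 PM + 158 min = 8:48 PM.
The PCR run starts at 8:48 PM − 588 min = 11:00 AM.

11:00 AM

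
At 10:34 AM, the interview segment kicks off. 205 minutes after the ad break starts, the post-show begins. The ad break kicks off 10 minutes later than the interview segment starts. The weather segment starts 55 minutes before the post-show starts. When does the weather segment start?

The ad break starts at 10:34 AM + 10 min = 10:44 AM.
The post-show starts at 10:44 AM + 205 min = 2:09 PM.
The weather segment starts at 2:09 PM − 55 min = 1:14 PM.

1:14 PM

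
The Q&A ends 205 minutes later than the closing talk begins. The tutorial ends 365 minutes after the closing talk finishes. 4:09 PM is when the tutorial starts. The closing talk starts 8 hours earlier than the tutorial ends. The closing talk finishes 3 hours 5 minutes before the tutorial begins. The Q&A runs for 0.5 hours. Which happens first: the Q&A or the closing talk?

the closing talk

The closing talk ends at 4:09 PM − 185 min = 1:04 PM.
The tutorial ends at 1:04 PM + 365 min = 7:09 PM.
The closing talk starts at 7:09 PM − 480 min = 11:09 AM.
The Q&A ends at 11:09 AM + 205 min = 2:34 PM.
The Q&A starts at 2:34 PM − 30 min = 2:04 PM.
The Q&A starts at 2:04 PM and the closing talk starts at 11:09 AM, so the closing talk is first.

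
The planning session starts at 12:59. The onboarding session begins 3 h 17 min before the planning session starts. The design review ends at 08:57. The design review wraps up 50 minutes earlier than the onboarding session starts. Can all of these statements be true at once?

The onboarding session starts at 12:59 − 197 min = 09:42.
The design review ends at 09:42 − 50 min = 08:52.
But the design review is also said to end at 08:57 — a 5-minute conflict.

No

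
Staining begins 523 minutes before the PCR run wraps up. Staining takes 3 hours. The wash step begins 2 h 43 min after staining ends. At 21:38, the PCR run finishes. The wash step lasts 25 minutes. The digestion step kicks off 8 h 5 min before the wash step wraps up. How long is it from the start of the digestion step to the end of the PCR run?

10 h 40 min

Staining starts at 21:38 − 523 min = 12:55.
Staining ends at 12:55 + 180 min = 15:55.
The wash step starts at 15:55 + 163 min = 18:38.
The wash step ends at 18:38 + 25 min = 19:03.
The digestion step starts at 19:03 − 485 min = 10:58.
From 10:58 to 21:38 is 10 h 40 min.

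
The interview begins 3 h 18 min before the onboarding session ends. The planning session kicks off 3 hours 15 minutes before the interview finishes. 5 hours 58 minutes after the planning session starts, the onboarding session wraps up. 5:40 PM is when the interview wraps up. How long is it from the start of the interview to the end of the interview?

35 minutes

The planning session starts at 5:40 PM − 195 min = 2:25 PM.
The onboarding session ends at 2:25 PM + 358 min = 8:23 PM.
The interview starts at 8:23 PM − 198 min = 5:05 PM.
From 5:05 PM to 5:40 PM is 35 minutes.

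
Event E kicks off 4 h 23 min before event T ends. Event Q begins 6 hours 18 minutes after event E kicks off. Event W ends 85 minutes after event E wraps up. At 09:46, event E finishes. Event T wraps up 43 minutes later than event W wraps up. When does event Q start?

13:49

Event W ends at 09:46 + 85 min = 11:11.
Event T ends at 11:11 + 43 min = 11:54.
Event E starts at 11:54 − 263 min = 07:31.
Event Q starts at 07:31 + 378 min = 13:49.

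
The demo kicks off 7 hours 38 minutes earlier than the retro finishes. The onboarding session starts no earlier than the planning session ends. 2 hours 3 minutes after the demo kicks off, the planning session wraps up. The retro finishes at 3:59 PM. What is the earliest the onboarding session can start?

10:24 AM

The demo starts at 3:59 PM − 458 min = 8:21 AM.
The planning session ends at 8:21 AM + 123 min = 10:24 AM.
The onboarding session is bounded by the planning session, so the earliest it can start is 10:24 AM.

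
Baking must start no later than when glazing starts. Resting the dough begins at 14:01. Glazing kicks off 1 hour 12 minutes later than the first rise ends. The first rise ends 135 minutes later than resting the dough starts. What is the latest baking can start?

The first rise ends at 14:01 + 135 min = 16:16.
Glazing starts at 16:16 + 72 min = 17:28.
Baking is bounded by glazing, so the latest it can start is 17:28.

17:28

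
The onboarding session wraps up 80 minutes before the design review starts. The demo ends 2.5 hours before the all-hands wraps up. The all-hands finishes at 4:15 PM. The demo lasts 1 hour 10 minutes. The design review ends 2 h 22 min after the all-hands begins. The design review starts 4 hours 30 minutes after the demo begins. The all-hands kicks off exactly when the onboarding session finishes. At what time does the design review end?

6:07 PM

The demo ends at 4:15 PM − 150 min = 1:45 PM.
The demo starts at 1:45 PM − 70 min = 12:35 PM.
The design review starts at 12:35 PM + 270 min = 5:05 PM.
The onboarding session ends at 5:05 PM − 80 min = 3:45 PM.
So the all-hands starts at 3:45 PM.
The design review ends at 3:45 PM + 142 min = 6:07 PM.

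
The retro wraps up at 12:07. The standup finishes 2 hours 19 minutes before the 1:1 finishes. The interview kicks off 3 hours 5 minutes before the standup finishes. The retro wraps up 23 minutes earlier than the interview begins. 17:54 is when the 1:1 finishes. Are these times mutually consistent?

The standup ends at 17:54 − 139 min = 15:35.
The interview starts at 15:35 − 185 min = 12:30.
The retro ends at 12:30 − 23 min = 12:07.
That matches the stated 12:07, so the schedule is consistent.

Yes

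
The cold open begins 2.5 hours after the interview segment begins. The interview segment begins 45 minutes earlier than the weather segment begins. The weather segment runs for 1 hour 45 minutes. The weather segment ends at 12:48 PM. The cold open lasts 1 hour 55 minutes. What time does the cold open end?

2:43 PM

The weather segment starts at 12:48 PM − 105 min = 11:03 AM.
The interview segment starts at 11:03 AM − 45 min = 10:18 AM.
The cold open starts at 10:18 AM + 150 min = 12:48 PM.
The cold open ends at 12:48 PM + 115 min = 2:43 PM.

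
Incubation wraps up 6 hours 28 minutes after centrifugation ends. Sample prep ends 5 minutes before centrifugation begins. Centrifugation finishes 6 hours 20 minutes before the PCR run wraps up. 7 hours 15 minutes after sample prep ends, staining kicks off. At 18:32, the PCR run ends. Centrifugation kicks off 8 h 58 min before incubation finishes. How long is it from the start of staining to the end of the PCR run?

100 minutes

Centrifugation ends at 18:32 − 380 min = 12:12.
Incubation ends at 12:12 + 388 min = 18:40.
Centrifugation starts at 18:40 − 538 min = 09:42.
Sample prep ends at 09:42 − 5 min = 09:37.
Staining starts at 09:37 + 435 min = 16:52.
From 16:52 to 18:32 is 100 minutes.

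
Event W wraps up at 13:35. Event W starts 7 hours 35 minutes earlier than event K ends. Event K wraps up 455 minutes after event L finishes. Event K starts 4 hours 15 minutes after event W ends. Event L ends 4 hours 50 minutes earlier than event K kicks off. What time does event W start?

13:00

Event K starts at 13:35 + 255 min = 17:50.
Event L ends at 17:50 − 290 min = 13:00.
Event K ends at 13:00 + 455 min = 20:35.
Event W starts at 20:35 − 455 min = 13:00.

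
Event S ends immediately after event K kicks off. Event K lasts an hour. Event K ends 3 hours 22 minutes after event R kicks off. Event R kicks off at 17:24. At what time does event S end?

19:46

Event K ends at 17:24 + 202 min = 20:46.
Event K starts at 20:46 − 60 min = 19:46.
So event S ends at 19:46.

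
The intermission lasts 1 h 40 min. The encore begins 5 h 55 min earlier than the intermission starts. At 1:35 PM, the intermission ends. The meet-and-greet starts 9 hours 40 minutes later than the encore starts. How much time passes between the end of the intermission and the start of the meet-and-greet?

The intermission starts at 1:35 PM − 100 min = 11:55 AM.
The encore starts at 11:55 AM − 355 min = 6:00 AM.
The meet-and-greet starts at 6:00 AM + 580 min = 3:40 PM.
From 1:35 PM to 3:40 PM is 2 h 5 min.

2 h 5 min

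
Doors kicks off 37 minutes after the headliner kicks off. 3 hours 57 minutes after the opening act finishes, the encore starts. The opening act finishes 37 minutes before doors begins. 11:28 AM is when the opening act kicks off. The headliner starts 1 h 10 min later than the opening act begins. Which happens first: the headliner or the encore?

The headliner starts at 11:28 AM + 70 min = 12:38 PM.
Doors starts at 12:38 PM + 37 min = 1:15 PM.
The opening act ends at 1:15 PM − 37 min = 12:38 PM.
The encore starts at 12:38 PM + 237 min = 4:35 PM.
The headliner starts at 12:38 PM and the encore starts at 4:35 PM, so the headliner is first.

the headliner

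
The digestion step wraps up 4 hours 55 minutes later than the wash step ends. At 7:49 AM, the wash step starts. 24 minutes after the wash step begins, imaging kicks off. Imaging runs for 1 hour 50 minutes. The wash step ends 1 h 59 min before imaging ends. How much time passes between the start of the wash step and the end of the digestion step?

Imaging starts at 7:49 AM + 24 min = 8:13 AM.
Imaging ends at 8:13 AM + 110 min = 10:03 AM.
The wash step ends at 10:03 AM − 119 min = 8:04 AM.
The digestion step ends at 8:04 AM + 295 min = 12:59 PM.
From 7:49 AM to 12:59 PM is 5 hours 10 minutes.

5 hours 10 minutes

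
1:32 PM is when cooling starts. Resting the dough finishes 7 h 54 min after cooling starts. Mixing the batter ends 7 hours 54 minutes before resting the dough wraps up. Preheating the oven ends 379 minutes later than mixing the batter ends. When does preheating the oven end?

7:51 PM

Resting the dough ends at 1:32 PM + 474 min = 9:26 PM.
Mixing the batter ends at 9:26 PM − 474 min = 1:32 PM.
Preheating the oven ends at 1:32 PM + 379 min = 7:51 PM.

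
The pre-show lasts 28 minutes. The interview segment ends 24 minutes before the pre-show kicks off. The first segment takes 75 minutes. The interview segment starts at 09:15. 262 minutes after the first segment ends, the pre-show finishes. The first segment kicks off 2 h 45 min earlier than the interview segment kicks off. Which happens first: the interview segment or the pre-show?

the interview segment

The first segment starts at 09:15 − 165 min = 06:30.
The first segment ends at 06:30 + 75 min = 07:45.
The pre-show ends at 07:45 + 262 min = 12:07.
The pre-show starts at 12:07 − 28 min = 11:39.
The interview segment starts at 09:15 and the pre-show starts at 11:39, so the interview segment is first.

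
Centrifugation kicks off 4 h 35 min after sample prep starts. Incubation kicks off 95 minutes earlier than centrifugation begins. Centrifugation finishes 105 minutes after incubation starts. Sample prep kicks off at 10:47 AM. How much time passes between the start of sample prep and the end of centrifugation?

4 h 45 min

Centrifugation starts at 10:47 AM + 275 min = 3:22 PM.
Incubation starts at 3:22 PM − 95 min = 1:47 PM.
Centrifugation ends at 1:47 PM + 105 min = 3:32 PM.
From 10:47 AM to 3:32 PM is 4 h 45 min.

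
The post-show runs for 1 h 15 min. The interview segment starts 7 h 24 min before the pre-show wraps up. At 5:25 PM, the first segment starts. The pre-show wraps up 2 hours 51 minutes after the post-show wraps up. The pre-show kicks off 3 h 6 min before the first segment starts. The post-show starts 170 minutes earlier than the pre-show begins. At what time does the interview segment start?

The pre-show starts at 5:25 PM − 186 min = 2:19 PM.
The post-show starts at 2:19 PM − 170 min = 11:29 AM.
The post-show ends at 11:29 AM + 75 min = 12:44 PM.
The pre-show ends at 12:44 PM + 171 min = 3:35 PM.
The interview segment starts at 3:35 PM − 444 min = 8:11 AM.

8:11 AM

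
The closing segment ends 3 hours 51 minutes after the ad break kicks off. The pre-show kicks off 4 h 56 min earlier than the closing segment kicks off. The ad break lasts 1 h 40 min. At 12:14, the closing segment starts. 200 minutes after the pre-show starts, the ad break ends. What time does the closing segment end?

12:49

The pre-show starts at 12:14 − 296 min = 07:18.
The ad break ends at 07:18 + 200 min = 10:38.
The ad break starts at 10:38 − 100 min = 08:58.
The closing segment ends at 08:58 + 231 min = 12:49.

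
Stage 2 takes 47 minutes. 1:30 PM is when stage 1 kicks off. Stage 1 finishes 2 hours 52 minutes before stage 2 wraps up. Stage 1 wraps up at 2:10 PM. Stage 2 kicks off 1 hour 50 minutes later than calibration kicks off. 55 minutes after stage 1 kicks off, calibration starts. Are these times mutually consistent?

Yes

Calibration starts at 1:30 PM + 55 min = 2:25 PM.
Stage 2 starts at 2:25 PM + 110 min = 4:15 PM.
Stage 2 ends at 4:15 PM + 47 min = 5:02 PM.
Stage 1 ends at 5:02 PM − 172 min = 2:10 PM.
That matches the stated 2:10 PM, so the schedule is consistent.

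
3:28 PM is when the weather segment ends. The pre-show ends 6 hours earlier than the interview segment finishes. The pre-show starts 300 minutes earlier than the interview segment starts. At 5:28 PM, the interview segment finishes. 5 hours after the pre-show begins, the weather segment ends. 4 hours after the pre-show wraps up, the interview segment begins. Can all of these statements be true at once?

The pre-show ends at 5:28 PM − 360 min = 11:28 AM.
The interview segment starts at 11:28 AM + 240 min = 3:28 PM.
The pre-show starts at 3:28 PM − 300 min = 10:28 AM.
The weather segment ends at 10:28 AM + 300 min = 3:28 PM.
That matches the stated 3:28 PM, so the schedule is consistent.

Yes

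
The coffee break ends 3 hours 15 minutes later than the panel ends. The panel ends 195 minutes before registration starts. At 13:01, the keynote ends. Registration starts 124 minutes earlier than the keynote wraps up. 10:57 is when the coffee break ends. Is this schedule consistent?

Yes

Registration starts at 13:01 − 124 min = 10:57.
The panel ends at 10:57 − 195 min = 07:42.
The coffee break ends at 07:42 + 195 min = 10:57.
That matches the stated 10:57, so the schedule is consistent.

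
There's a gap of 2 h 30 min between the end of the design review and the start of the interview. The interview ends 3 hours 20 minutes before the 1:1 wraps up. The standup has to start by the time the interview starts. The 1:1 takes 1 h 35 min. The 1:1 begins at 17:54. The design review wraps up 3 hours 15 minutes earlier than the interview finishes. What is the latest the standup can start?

The 1:1 ends at 17:54 + 95 min = 19:29.
The interview ends at 19:29 − 200 min = 16:09.
The design review ends at 16:09 − 195 min = 12:54.
The interview starts at 12:54 + 150 min = 15:24.
The standup is bounded by the interview, so the latest it can start is 15:24.

15:24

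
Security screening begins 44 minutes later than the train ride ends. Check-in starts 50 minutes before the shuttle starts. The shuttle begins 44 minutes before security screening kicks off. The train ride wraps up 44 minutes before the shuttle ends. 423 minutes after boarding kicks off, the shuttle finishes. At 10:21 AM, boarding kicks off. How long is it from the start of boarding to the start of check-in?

5 h 29 min

The shuttle ends at 10:21 AM + 423 min = 5:24 PM.
The train ride ends at 5:24 PM − 44 min = 4:40 PM.
Security screening starts at 4:40 PM + 44 min = 5:24 PM.
The shuttle starts at 5:24 PM − 44 min = 4:40 PM.
Check-in starts at 4:40 PM − 50 min = 3:50 PM.
From 10:21 AM to 3:50 PM is 5 h 29 min.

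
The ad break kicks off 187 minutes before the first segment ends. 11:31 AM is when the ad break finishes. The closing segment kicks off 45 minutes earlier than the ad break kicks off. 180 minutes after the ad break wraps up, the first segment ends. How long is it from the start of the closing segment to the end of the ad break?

The first segment ends at 11:31 AM + 180 min = 2:31 PM.
The ad break starts at 2:31 PM − 187 min = 11:24 AM.
The closing segment starts at 11:24 AM − 45 min = 10:39 AM.
From 10:39 AM to 11:31 AM is 52 minutes.

52 minutes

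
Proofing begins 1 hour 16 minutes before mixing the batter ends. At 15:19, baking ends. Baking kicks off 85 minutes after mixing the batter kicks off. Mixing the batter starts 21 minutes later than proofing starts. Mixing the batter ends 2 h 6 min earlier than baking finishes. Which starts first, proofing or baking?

proofing

Mixing the batter ends at 15:19 − 126 min = 13:13.
Proofing starts at 13:13 − 76 min = 11:57.
Mixing the batter starts at 11:57 + 21 min = 12:18.
Baking starts at 12:18 + 85 min = 13:43.
Proofing starts at 11:57 and baking starts at 13:43, so proofing is first.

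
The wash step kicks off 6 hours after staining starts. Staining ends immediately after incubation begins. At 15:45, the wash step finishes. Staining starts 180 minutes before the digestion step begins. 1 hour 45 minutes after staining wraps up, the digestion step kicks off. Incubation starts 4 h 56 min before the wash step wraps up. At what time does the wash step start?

Incubation starts at 15:45 − 296 min = 10:49.
So staining ends at 10:49.
The digestion step starts at 10:49 + 105 min = 12:34.
Staining starts at 12:34 − 180 min = 09:34.
The wash step starts at 09:34 + 360 min = 15:34.

15:34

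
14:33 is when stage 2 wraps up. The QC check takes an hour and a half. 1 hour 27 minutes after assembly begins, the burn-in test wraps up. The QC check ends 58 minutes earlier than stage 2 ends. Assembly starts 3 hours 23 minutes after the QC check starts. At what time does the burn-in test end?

16:55

The QC check ends at 14:33 − 58 min = 13:35.
The QC check starts at 13:35 − 90 min = 12:05.
Assembly starts at 12:05 + 203 min = 15:28.
The burn-in test ends at 15:28 + 87 min = 16:55.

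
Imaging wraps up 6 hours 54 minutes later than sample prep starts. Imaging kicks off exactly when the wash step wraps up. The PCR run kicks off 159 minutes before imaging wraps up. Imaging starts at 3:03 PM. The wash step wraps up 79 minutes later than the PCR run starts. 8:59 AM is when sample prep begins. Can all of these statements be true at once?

No

Imaging ends at 8:59 AM + 414 min = 3:53 PM.
The PCR run starts at 3:53 PM − 159 min = 1:14 PM.
The wash step ends at 1:14 PM + 79 min = 2:33 PM.
So imaging starts at 2:33 PM.
But imaging is also said to start at 3:03 PM — a 30-minute conflict.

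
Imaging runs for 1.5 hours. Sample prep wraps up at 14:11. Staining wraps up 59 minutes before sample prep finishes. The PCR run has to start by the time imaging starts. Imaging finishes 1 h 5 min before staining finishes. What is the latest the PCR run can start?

Staining ends at 14:11 − 59 min = 13:12.
Imaging ends at 13:12 − 65 min = 12:07.
Imaging starts at 12:07 − 90 min = 10:37.
The PCR run is bounded by imaging, so the latest it can start is 10:37.

10:37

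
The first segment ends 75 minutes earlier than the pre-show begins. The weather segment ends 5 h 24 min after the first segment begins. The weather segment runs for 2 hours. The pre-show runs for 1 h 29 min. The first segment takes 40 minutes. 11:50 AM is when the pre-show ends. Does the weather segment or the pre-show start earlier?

The pre-show starts at 11:50 AM − 89 min = 10:21 AM.
The first segment ends at 10:21 AM − 75 min = 9:06 AM.
The first segment starts at 9:06 AM − 40 min = 8:26 AM.
The weather segment ends at 8:26 AM + 324 min = 1:50 PM.
The weather segment starts at 1:50 PM − 120 min = 11:50 AM.
The weather segment starts at 11:50 AM and the pre-show starts at 10:21 AM, so the pre-show is first.

the pre-show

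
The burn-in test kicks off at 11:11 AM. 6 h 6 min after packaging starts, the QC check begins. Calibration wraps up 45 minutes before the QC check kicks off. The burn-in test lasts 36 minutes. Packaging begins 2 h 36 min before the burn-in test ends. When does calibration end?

The burn-in test ends at 11:11 AM + 36 min = 11:47 AM.
Packaging starts at 11:47 AM − 156 min = 9:11 AM.
The QC check starts at 9:11 AM + 366 min = 3:17 PM.
Calibration ends at 3:17 PM − 45 min = 2:32 PM.

2:32 PM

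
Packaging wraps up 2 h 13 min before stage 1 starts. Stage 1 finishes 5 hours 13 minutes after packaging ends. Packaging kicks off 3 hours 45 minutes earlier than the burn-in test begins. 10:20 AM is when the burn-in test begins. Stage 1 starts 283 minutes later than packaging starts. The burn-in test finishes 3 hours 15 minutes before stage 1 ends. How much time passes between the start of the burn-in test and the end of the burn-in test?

43 minutes

Packaging starts at 10:20 AM − 225 min = 6:35 AM.
Stage 1 starts at 6:35 AM + 283 min = 11:18 AM.
Packaging ends at 11:18 AM − 133 min = 9:05 AM.
Stage 1 ends at 9:05 AM + 313 min = 2:18 PM.
The burn-in test ends at 2:18 PM − 195 min = 11:03 AM.
From 10:20 AM to 11:03 AM is 43 minutes.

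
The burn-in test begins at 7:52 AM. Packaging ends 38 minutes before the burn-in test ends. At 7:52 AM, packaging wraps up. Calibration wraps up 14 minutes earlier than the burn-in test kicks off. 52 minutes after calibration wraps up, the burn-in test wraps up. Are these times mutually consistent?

Calibration ends at 7:52 AM − 14 min = 7:38 AM.
The burn-in test ends at 7:38 AM + 52 min = 8:30 AM.
Packaging ends at 8:30 AM − 38 min = 7:52 AM.
That matches the stated 7:52 AM, so the schedule is consistent.

Yes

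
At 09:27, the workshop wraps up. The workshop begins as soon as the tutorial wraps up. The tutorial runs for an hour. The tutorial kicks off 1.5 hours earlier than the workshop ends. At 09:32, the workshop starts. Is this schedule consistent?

The tutorial starts at 09:27 − 90 min = 07:57.
The tutorial ends at 07:57 + 60 min = 08:57.
So the workshop starts at 08:57.
But the workshop is also said to start at 09:32 — a 35-minute conflict.

No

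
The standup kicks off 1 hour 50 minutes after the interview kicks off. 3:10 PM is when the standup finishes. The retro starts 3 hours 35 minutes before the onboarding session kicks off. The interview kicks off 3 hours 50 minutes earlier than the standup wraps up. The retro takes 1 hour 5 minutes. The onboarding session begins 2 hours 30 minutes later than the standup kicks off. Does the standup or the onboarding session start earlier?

the standup

The interview starts at 3:10 PM − 230 min = 11:20 AM.
The standup starts at 11:20 AM + 110 min = 1:10 PM.
The onboarding session starts at 1:10 PM + 150 min = 3:40 PM.
The standup starts at 1:10 PM and the onboarding session starts at 3:40 PM, so the standup is first.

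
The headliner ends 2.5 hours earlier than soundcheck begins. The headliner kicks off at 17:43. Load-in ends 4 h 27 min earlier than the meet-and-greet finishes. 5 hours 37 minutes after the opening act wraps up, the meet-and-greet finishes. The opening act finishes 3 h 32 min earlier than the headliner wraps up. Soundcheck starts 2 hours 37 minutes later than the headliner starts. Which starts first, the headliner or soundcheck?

Soundcheck starts at 17:43 + 157 min = 20:20.
The headliner starts at 17:43 and soundcheck starts at 20:20, so the headliner is first.

the headliner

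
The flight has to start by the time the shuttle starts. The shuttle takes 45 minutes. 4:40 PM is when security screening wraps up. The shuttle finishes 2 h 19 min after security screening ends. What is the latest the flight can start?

6:14 PM

The shuttle ends at 4:40 PM + 139 min = 6:59 PM.
The shuttle starts at 6:59 PM − 45 min = 6:14 PM.
The flight is bounded by the shuttle, so the latest it can start is 6:14 PM.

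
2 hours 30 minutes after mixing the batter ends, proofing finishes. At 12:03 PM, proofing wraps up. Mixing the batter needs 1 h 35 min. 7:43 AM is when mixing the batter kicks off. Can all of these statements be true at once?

Mixing the batter ends at 7:43 AM + 95 min = 9:18 AM.
Proofing ends at 9:18 AM + 150 min = 11:48 AM.
But proofing is also said to end at 12:03 PM — a 15-minute conflict.

No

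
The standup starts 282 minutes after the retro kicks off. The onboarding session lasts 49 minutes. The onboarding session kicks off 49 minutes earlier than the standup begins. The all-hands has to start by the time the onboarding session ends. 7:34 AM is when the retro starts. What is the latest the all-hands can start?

12:16 PM

The standup starts at 7:34 AM + 282 min = 12:16 PM.
The onboarding session starts at 12:16 PM − 49 min = 11:27 AM.
The onboarding session ends at 11:27 AM + 49 min = 12:16 PM.
The all-hands is bounded by the onboarding session, so the latest it can start is 12:16 PM.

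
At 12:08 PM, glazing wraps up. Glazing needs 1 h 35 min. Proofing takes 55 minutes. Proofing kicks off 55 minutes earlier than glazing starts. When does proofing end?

Glazing starts at 12:08 PM − 95 min = 10:33 AM.
Proofing starts at 10:33 AM − 55 min = 9:38 AM.
Proofing ends at 9:38 AM + 55 min = 10:33 AM.

10:33 AM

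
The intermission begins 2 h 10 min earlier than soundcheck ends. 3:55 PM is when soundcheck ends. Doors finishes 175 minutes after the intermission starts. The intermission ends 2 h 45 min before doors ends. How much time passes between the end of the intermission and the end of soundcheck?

The intermission starts at 3:55 PM − 130 min = 1:45 PM.
Doors ends at 1:45 PM + 175 min = 4:40 PM.
The intermission ends at 4:40 PM − 165 min = 1:55 PM.
From 1:55 PM to 3:55 PM is 2 hours.

2 hours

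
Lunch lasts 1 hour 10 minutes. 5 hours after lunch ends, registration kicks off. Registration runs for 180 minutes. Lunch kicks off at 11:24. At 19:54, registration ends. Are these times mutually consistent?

No

Lunch ends at 11:24 + 70 min = 12:34.
Registration starts at 12:34 + 300 min = 17:34.
Registration ends at 17:34 + 180 min = 20:34.
But registration is also said to end at 19:54 — a 40-minute conflict.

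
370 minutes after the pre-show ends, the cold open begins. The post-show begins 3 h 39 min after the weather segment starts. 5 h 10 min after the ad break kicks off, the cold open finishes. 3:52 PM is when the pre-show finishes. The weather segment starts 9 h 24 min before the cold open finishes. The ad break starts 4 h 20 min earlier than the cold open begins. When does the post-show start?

5:07 PM

The cold open starts at 3:52 PM + 370 min = 10:02 PM.
The ad break starts at 10:02 PM − 260 min = 5:42 PM.
The cold open ends at 5:42 PM + 310 min = 10:52 PM.
The weather segment starts at 10:52 PM − 564 min = 1:28 PM.
The post-show starts at 1:28 PM + 219 min = 5:07 PM.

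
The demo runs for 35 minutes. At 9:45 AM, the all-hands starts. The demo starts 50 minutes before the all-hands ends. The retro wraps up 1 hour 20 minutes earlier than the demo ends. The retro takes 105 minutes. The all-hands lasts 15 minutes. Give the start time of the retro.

6:40 AM

The all-hands ends at 9:45 AM + 15 min = 10:00 AM.
The demo starts at 10:00 AM − 50 min = 9:10 AM.
The demo ends at 9:10 AM + 35 min = 9:45 AM.
The retro ends at 9:45 AM − 80 min = 8:25 AM.
The retro starts at 8:25 AM − 105 min = 6:40 AM.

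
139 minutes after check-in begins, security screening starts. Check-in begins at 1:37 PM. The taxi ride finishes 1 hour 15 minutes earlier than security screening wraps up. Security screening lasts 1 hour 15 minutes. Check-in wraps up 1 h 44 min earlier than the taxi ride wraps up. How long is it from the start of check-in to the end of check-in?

Security screening starts at 1:37 PM + 139 min = 3:56 PM.
Security screening ends at 3:56 PM + 75 min = 5:11 PM.
The taxi ride ends at 5:11 PM − 75 min = 3:56 PM.
Check-in ends at 3:56 PM − 104 min = 2:12 PM.
From 1:37 PM to 2:12 PM is 35 minutes.

35 minutes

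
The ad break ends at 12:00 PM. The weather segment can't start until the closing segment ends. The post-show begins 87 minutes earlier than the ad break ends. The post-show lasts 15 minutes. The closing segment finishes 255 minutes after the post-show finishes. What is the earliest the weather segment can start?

3:03 PM

The post-show starts at 12:00 PM − 87 min = 10:33 AM.
The post-show ends at 10:33 AM + 15 min = 10:48 AM.
The closing segment ends at 10:48 AM + 255 min = 3:03 PM.
The weather segment is bounded by the closing segment, so the earliest it can start is 3:03 PM.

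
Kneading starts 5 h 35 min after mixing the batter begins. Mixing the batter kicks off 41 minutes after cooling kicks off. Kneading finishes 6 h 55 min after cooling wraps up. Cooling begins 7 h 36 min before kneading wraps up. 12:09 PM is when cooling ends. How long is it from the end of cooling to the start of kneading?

Kneading ends at 12:09 PM + 415 min = 7:04 PM.
Cooling starts at 7:04 PM − 456 min = 11:28 AM.
Mixing the batter starts at 11:28 AM + 41 min = 12:09 PM.
Kneading starts at 12:09 PM + 335 min = 5:44 PM.
From 12:09 PM to 5:44 PM is 5 hours 35 minutes.

5 hours 35 minutes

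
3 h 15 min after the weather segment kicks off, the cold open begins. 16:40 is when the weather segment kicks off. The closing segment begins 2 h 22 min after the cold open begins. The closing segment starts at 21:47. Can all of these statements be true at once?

The cold open starts at 16:40 + 195 min = 19:55.
The closing segment starts at 19:55 + 142 min = 22:17.
But the closing segment is also said to start at 21:47 — a 30-minute conflict.

No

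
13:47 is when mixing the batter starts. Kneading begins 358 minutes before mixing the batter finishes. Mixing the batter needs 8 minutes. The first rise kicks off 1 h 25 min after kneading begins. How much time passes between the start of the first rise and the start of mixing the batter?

4 h 25 min

Mixing the batter ends at 13:47 + 8 min = 13:55.
Kneading starts at 13:55 − 358 min = 07:57.
The first rise starts at 07:57 + 85 min = 09:22.
From 09:22 to 13:47 is 4 h 25 min.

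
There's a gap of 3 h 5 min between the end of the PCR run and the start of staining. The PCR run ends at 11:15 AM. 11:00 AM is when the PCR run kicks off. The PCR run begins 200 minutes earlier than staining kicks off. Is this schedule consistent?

Yes

Staining starts at 11:15 AM + 185 min = 2:20 PM.
The PCR run starts at 2:20 PM − 200 min = 11:00 AM.
That matches the stated 11:00 AM, so the schedule is consistent.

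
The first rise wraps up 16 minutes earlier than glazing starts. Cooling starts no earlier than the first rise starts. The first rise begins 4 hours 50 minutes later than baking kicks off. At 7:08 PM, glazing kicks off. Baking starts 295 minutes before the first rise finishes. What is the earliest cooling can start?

6:47 PM

The first rise ends at 7:08 PM − 16 min = 6:52 PM.
Baking starts at 6:52 PM − 295 min = 1:57 PM.
The first rise starts at 1:57 PM + 290 min = 6:47 PM.
Cooling is bounded by the first rise, so the earliest it can start is 6:47 PM.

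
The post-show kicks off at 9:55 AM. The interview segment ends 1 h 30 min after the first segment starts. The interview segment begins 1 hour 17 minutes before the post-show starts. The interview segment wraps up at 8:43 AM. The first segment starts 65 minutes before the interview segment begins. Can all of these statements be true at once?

The interview segment starts at 9:55 AM − 77 min = 8:38 AM.
The first segment starts at 8:38 AM − 65 min = 7:33 AM.
The interview segment ends at 7:33 AM + 90 min = 9:03 AM.
But the interview segment is also said to end at 8:43 AM — a 20-minute conflict.

No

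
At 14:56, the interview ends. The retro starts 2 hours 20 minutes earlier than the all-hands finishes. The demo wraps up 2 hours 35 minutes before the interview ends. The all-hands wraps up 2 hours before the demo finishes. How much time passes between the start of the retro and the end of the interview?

415 minutes

The demo ends at 14:56 − 155 min = 12:21.
The all-hands ends at 12:21 − 120 min = 10:21.
The retro starts at 10:21 − 140 min = 08:01.
From 08:01 to 14:56 is 415 minutes.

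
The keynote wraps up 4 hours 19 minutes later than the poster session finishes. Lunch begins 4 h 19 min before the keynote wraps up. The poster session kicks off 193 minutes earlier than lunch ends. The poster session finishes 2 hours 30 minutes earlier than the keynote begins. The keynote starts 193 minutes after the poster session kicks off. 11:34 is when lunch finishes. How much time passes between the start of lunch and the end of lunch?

The poster session starts at 11:34 − 193 min = 08:21.
The keynote starts at 08:21 + 193 min = 11:34.
The poster session ends at 11:34 − 150 min = 09:04.
The keynote ends at 09:04 + 259 min = 13:23.
Lunch starts at 13:23 − 259 min = 09:04.
From 09:04 to 11:34 is 2 h 30 min.

2 h 30 min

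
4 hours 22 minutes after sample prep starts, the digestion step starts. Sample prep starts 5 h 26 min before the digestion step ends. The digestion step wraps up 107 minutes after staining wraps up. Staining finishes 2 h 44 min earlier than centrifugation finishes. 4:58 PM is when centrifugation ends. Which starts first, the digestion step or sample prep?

sample prep

Staining ends at 4:58 PM − 164 min = 2:14 PM.
The digestion step ends at 2:14 PM + 107 min = 4:01 PM.
Sample prep starts at 4:01 PM − 326 min = 10:35 AM.
The digestion step starts at 10:35 AM + 262 min = 2:57 PM.
The digestion step starts at 2:57 PM and sample prep starts at 10:35 AM, so sample prep is first.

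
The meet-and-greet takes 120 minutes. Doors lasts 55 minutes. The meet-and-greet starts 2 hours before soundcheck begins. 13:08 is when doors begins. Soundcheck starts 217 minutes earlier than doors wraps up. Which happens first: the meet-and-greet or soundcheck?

Doors ends at 13:08 + 55 min = 14:03.
Soundcheck starts at 14:03 − 217 min = 10:26.
The meet-and-greet starts at 10:26 − 120 min = 08:26.
The meet-and-greet starts at 08:26 and soundcheck starts at 10:26, so the meet-and-greet is first.

the meet-and-greet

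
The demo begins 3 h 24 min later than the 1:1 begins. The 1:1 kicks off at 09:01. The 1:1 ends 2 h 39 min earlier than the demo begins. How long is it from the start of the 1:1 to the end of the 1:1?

45 minutes

The demo starts at 09:01 + 204 min = 12:25.
The 1:1 ends at 12:25 − 159 min = 09:46.
From 09:01 to 09:46 is 45 minutes.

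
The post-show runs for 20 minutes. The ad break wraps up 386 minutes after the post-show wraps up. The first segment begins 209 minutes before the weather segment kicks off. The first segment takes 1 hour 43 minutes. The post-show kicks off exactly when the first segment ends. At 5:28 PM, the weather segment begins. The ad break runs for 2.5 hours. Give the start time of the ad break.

7:58 PM

The first segment starts at 5:28 PM − 209 min = 1:59 PM.
The first segment ends at 1:59 PM + 103 min = 3:42 PM.
So the post-show starts at 3:42 PM.
The post-show ends at 3:42 PM + 20 min = 4:02 PM.
The ad break ends at 4:02 PM + 386 min = 10:28 PM.
The ad break starts at 10:28 PM − 150 min = 7:58 PM.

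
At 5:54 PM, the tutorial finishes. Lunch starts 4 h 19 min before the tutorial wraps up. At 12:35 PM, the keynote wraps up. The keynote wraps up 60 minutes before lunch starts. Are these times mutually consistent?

Yes

Lunch starts at 5:54 PM − 259 min = 1:35 PM.
The keynote ends at 1:35 PM − 60 min = 12:35 PM.
That matches the stated 12:35 PM, so the schedule is consistent.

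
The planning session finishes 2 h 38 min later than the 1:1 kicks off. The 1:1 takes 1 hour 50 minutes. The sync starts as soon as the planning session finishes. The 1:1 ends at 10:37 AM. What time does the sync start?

11:25 AM

The 1:1 starts at 10:37 AM − 110 min = 8:47 AM.
The planning session ends at 8:47 AM + 158 min = 11:25 AM.
So the sync starts at 11:25 AM.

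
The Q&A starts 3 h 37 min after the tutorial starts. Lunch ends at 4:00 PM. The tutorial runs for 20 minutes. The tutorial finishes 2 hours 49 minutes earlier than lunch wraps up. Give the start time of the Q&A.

4:28 PM

The tutorial ends at 4:00 PM − 169 min = 1:11 PM.
The tutorial starts at 1:11 PM − 20 min = 12:51 PM.
The Q&A starts at 12:51 PM + 217 min = 4:28 PM.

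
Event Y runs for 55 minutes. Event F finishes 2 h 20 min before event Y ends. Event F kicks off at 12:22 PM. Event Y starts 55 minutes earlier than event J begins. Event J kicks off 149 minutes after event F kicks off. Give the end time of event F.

Event J starts at 12:22 PM + 149 min = 2:51 PM.
Event Y starts at 2:51 PM − 55 min = 1:56 PM.
Event Y ends at 1:56 PM + 55 min = 2:51 PM.
Event F ends at 2:51 PM − 140 min = 12:31 PM.

12:31 PM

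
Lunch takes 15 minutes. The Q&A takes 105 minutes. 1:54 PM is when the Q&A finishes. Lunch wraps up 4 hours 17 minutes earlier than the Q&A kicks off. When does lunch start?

7:37 AM

The Q&A starts at 1:54 PM − 105 min = 12:09 PM.
Lunch ends at 12:09 PM − 257 min = 7:52 AM.
Lunch starts at 7:52 AM − 15 min = 7:37 AM.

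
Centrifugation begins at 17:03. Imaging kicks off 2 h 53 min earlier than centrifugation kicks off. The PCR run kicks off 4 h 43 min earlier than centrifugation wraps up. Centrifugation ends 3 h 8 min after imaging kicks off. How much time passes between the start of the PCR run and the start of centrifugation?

4 hours 28 minutes

Imaging starts at 17:03 − 173 min = 14:10.
Centrifugation ends at 14:10 + 188 min = 17:18.
The PCR run starts at 17:18 − 283 min = 12:35.
From 12:35 to 17:03 is 4 hours 28 minutes.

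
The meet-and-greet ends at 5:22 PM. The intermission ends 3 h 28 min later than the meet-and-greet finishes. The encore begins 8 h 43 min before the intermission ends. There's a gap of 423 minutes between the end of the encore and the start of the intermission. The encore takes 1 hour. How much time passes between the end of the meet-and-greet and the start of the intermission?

2 hours 48 minutes

The intermission ends at 5:22 PM + 208 min = 8:50 PM.
The encore starts at 8:50 PM − 523 min = 12:07 PM.
The encore ends at 12:07 PM + 60 min = 1:07 PM.
The intermission starts at 1:07 PM + 423 min = 8:10 PM.
From 5:22 PM to 8:10 PM is 2 hours 48 minutes.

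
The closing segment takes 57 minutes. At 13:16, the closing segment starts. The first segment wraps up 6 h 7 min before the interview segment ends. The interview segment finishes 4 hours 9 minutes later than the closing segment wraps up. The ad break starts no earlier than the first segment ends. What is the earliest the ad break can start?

12:15

The closing segment ends at 13:16 + 57 min = 14:13.
The interview segment ends at 14:13 + 249 min = 18:22.
The first segment ends at 18:22 − 367 min = 12:15.
The ad break is bounded by the first segment, so the earliest it can start is 12:15.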